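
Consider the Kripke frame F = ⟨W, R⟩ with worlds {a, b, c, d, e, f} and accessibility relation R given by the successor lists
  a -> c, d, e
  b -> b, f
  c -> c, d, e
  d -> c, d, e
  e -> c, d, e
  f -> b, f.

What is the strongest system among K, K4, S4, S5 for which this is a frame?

Transitive (axiom 4): yes — every two-step R-path is closed by a direct edge.
Reflexive (axiom T): no — a is not related to itself.
Euclidean (axiom 5): yes — any two successors of a common world are R-related.
So F validates K, K4; S4 would additionally require R to be reflexive. The strongest is K4.

K4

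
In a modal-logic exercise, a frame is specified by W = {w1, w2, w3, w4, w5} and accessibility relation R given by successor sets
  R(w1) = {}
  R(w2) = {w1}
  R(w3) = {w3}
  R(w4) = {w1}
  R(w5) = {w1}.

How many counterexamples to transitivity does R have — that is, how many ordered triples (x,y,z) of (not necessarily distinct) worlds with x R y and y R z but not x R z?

R is transitive; there are no such tuples.

0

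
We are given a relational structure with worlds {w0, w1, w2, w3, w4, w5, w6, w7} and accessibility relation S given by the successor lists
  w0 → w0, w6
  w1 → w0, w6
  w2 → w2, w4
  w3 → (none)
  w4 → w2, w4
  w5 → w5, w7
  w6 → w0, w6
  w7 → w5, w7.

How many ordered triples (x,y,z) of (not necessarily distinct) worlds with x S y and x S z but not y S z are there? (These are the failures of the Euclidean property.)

0

S is Euclidean; there are no such tuples.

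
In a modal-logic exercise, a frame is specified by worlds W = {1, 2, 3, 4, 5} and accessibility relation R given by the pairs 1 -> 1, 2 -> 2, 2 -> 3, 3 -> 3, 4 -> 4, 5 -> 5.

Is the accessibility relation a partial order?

Yes

Reflexive: yes — every world is R-related to itself.
Transitive: yes — every two-step R-path is closed by a direct edge.
Antisymmetric: yes — no distinct pair is related both ways.
So R is a partial order.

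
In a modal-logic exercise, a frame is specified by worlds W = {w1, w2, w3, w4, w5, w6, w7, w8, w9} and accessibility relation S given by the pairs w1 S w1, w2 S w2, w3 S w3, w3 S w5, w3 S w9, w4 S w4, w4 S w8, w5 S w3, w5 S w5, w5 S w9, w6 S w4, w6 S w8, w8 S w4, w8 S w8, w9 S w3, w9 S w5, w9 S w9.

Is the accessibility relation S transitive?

Yes

Transitive: yes — every two-step S-path is closed by a direct edge.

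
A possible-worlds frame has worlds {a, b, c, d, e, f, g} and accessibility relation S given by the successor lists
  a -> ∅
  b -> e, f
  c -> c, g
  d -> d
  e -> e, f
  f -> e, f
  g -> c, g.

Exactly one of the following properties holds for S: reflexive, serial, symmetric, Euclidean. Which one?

Reflexive: no — a is not related to itself.
Serial: no — a has no S-successor.
Symmetric: no — b S e but not e S b.
Euclidean: yes — any two successors of a common world are S-related.
Only Euclidean holds.

Euclidean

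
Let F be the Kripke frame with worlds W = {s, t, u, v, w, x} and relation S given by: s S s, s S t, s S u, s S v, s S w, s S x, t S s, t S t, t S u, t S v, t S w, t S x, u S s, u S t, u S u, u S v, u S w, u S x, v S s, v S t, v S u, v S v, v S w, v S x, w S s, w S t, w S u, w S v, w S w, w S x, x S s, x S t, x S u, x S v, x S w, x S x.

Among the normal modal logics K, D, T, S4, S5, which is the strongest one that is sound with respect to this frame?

Serial (axiom D): yes — every world has a successor (e.g. s S s).
Reflexive (axiom T): yes — every world is S-related to itself.
Transitive (axiom 4): yes — every two-step S-path is closed by a direct edge.
Euclidean (axiom 5): yes — any two successors of a common world are S-related.
So F validates K, D, T, S4, S5. The strongest is S5.

S5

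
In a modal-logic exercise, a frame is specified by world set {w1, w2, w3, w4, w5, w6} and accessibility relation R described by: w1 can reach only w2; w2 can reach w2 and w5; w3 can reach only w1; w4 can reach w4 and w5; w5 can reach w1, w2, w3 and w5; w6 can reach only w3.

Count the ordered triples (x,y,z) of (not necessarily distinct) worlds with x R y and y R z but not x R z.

8

Enumerating: (w1,w2,w5), (w2,w5,w1), (w2,w5,w3), (w3,w1,w2), (w4,w5,w1), (w4,w5,w2), (w4,w5,w3), (w6,w3,w1).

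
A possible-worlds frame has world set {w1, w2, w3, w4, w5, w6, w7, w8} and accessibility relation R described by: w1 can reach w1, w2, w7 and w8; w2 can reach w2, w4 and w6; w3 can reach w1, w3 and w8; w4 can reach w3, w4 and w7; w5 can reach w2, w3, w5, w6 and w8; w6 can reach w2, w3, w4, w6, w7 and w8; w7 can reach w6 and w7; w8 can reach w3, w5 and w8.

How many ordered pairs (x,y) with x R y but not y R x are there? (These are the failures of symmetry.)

13

Enumerating: (w1,w2), (w1,w7), (w1,w8), (w2,w4), (w3,w1), (w4,w3), (w4,w7), (w5,w2), (w5,w3), (w5,w6), (w6,w3), (w6,w4), (w6,w8).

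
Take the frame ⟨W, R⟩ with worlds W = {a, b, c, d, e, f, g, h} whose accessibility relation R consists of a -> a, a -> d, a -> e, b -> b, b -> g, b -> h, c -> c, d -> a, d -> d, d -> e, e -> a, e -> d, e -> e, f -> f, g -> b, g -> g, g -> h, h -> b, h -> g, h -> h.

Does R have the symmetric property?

Symmetric: yes — every pair in R has its reverse in R.

Yes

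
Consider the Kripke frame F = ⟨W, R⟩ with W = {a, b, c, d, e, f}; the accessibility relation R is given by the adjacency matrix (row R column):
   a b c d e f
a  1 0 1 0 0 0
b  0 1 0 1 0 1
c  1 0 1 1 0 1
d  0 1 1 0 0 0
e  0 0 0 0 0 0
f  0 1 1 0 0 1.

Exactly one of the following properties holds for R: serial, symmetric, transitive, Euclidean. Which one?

symmetric

Serial: no — e has no R-successor.
Symmetric: yes — every pair in R has its reverse in R.
Transitive: no — a R c and c R d, but not a R d.
Euclidean: no — b R d and b R f, but not d R f.
Only symmetric holds.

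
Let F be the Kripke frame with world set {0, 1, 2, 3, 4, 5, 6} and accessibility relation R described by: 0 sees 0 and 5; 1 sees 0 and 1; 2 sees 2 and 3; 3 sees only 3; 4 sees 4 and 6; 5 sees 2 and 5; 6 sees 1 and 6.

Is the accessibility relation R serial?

Yes

Serial: yes — every world has a successor (e.g. 0 R 0).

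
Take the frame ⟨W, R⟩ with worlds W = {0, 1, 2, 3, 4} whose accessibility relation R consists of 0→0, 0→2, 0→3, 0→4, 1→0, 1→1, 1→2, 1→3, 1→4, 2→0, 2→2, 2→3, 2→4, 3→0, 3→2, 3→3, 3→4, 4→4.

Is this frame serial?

Serial: yes — every world has a successor (e.g. 0 R 0).

Yes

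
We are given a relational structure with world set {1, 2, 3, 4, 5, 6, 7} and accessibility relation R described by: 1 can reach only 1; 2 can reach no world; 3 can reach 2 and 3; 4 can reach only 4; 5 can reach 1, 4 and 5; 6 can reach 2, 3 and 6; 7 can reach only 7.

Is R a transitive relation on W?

Yes

Transitive: yes — every two-step R-path is closed by a direct edge.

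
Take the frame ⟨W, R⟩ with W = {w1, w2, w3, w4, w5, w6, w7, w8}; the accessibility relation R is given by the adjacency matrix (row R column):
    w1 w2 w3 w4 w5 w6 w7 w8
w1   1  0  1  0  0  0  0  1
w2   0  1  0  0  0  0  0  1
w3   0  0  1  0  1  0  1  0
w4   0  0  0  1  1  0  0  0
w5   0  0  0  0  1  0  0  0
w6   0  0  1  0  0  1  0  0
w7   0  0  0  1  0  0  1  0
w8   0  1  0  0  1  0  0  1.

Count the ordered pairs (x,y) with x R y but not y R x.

Enumerating: (w1,w3), (w1,w8), (w3,w5), (w3,w7), (w4,w5), (w6,w3), (w7,w4), (w8,w5).

8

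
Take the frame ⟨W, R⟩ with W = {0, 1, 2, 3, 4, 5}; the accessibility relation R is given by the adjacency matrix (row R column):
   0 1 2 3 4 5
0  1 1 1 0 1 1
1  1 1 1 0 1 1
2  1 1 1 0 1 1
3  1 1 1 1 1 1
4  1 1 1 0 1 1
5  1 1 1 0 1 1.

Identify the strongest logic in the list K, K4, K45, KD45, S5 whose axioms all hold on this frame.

K4

Transitive (axiom 4): yes — every two-step R-path is closed by a direct edge.
Euclidean (axiom 5): no — 3 R 0 and 3 R 3, but not 0 R 3.
Serial (axiom D): yes — every world has a successor (e.g. 0 R 0).
Reflexive (axiom T): yes — every world is R-related to itself.
So F validates K, K4; K45 would additionally require R to be Euclidean. The strongest is K4.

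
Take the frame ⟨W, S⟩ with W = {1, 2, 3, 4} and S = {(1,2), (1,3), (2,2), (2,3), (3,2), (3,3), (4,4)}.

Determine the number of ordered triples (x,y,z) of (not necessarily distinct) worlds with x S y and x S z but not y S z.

S is Euclidean; there are no such tuples.

0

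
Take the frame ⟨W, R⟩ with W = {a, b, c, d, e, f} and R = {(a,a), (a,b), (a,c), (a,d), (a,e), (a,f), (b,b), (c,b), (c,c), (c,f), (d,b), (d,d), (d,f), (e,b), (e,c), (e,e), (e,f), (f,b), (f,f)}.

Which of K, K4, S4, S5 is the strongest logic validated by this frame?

Transitive (axiom 4): yes — every two-step R-path is closed by a direct edge.
Reflexive (axiom T): yes — every world is R-related to itself.
Euclidean (axiom 5): no — a R b and a R c, but not b R c.
So F validates K, K4, S4; S5 would additionally require R to be Euclidean. The strongest is S4.

S4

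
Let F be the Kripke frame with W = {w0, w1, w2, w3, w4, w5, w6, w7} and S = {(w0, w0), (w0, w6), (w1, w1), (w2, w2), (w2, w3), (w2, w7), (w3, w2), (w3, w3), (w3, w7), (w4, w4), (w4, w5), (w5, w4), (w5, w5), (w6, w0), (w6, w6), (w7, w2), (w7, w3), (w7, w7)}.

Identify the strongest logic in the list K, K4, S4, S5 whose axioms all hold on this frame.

S5

Transitive (axiom 4): yes — every two-step S-path is closed by a direct edge.
Reflexive (axiom T): yes — every world is S-related to itself.
Euclidean (axiom 5): yes — any two successors of a common world are S-related.
So F validates K, K4, S4, S5. The strongest is S5.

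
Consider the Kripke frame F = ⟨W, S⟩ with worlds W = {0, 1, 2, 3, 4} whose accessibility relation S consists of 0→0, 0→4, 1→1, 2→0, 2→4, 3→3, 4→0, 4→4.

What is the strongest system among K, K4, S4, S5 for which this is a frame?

Transitive (axiom 4): yes — every two-step S-path is closed by a direct edge.
Reflexive (axiom T): no — 2 is not related to itself.
Euclidean (axiom 5): yes — any two successors of a common world are S-related.
So F validates K, K4; S4 would additionally require S to be reflexive. The strongest is K4.

K4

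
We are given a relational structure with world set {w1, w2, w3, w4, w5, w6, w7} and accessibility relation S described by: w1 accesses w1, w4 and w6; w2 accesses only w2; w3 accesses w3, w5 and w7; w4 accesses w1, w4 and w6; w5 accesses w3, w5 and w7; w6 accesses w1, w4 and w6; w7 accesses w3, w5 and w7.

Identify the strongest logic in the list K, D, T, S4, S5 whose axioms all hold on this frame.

Serial (axiom D): yes — every world has a successor (e.g. w1 S w1).
Reflexive (axiom T): yes — every world is S-related to itself.
Transitive (axiom 4): yes — every two-step S-path is closed by a direct edge.
Euclidean (axiom 5): yes — any two successors of a common world are S-related.
So F validates K, D, T, S4, S5. The strongest is S5.

S5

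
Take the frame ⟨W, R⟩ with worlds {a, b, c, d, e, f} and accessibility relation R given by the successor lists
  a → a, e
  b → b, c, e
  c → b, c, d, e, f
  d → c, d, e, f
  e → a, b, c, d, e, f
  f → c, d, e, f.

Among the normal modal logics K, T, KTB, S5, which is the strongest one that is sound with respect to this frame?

Reflexive (axiom T): yes — every world is R-related to itself.
Symmetric (axiom B): yes — every pair in R has its reverse in R.
Euclidean (axiom 5): no — c R b and c R d, but not b R d.
So F validates K, T, KTB; S5 would additionally require R to be Euclidean. The strongest is KTB.

KTB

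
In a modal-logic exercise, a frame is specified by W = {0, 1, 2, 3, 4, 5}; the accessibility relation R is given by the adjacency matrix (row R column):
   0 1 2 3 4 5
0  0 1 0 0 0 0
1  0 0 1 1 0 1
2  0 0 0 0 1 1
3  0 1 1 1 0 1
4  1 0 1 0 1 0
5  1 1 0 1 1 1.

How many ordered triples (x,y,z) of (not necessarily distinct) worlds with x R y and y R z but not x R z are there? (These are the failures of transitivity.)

Enumerating: (0,1,2), (0,1,3), (0,1,5), (1,2,4), (1,3,1), (1,5,0), (1,5,1), (1,5,4), (2,4,0), (2,4,2), (2,5,0), (2,5,1), … and 9 more.
Total: 21.

21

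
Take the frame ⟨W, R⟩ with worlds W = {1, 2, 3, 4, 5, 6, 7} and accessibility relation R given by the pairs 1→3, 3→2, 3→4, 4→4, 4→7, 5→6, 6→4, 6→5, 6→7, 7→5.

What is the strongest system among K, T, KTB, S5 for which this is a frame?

Reflexive (axiom T): no — 1 is not related to itself.
Symmetric (axiom B): no — 1 R 3 but not 3 R 1.
Euclidean (axiom 5): no — 3 R 2 and 3 R 4, but not 2 R 4.
So F validates K; T would additionally require R to be reflexive. The strongest is K.

K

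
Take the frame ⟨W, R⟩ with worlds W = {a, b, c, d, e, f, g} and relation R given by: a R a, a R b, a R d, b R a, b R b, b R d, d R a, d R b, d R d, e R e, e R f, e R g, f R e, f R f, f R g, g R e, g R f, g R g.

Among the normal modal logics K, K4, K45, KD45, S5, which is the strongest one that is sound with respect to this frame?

Transitive (axiom 4): yes — every two-step R-path is closed by a direct edge.
Euclidean (axiom 5): yes — any two successors of a common world are R-related.
Serial (axiom D): no — c has no R-successor.
Reflexive (axiom T): no — c is not related to itself.
So F validates K, K4, K45; KD45 would additionally require R to be serial. The strongest is K45.

K45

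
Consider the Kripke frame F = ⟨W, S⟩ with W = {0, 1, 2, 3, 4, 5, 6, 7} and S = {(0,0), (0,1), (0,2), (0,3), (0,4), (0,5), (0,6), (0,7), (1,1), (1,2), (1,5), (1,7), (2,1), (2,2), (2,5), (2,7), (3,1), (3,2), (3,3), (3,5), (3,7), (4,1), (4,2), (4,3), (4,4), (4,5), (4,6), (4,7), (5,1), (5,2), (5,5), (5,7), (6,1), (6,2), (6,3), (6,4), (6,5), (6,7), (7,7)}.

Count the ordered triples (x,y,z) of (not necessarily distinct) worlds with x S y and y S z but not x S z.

Enumerating: (6,4,6).

1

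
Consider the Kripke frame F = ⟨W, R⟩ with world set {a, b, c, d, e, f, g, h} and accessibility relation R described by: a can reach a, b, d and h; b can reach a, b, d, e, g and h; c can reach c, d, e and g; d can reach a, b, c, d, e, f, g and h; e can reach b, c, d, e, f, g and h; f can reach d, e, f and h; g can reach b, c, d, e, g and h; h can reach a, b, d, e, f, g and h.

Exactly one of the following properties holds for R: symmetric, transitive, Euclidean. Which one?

Symmetric: yes — every pair in R has its reverse in R.
Transitive: no — a R b and b R e, but not a R e.
Euclidean: no — b R a and b R e, but not a R e.
Only symmetric holds.

symmetric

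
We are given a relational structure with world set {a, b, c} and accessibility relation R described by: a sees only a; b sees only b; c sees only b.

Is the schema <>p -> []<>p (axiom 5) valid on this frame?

Yes

Axiom 5 corresponds to the accessibility relation being Euclidean.
Euclidean: yes — any two successors of a common world are R-related.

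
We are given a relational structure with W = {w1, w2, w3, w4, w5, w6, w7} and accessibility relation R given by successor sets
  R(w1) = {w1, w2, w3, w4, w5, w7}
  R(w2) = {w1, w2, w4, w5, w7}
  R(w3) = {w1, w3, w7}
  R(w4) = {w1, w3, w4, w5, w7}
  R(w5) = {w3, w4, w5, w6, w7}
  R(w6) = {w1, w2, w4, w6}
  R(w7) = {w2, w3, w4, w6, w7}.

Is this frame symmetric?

Symmetric: no — w1 R w5 but not w5 R w1.

No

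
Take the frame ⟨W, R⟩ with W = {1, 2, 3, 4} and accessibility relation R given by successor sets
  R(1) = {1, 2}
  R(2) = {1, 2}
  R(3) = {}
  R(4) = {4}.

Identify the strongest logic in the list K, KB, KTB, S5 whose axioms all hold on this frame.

Symmetric (axiom B): yes — every pair in R has its reverse in R.
Reflexive (axiom T): no — 3 is not related to itself.
Euclidean (axiom 5): yes — any two successors of a common world are R-related.
So F validates K, KB; KTB would additionally require R to be reflexive. The strongest is KB.

KB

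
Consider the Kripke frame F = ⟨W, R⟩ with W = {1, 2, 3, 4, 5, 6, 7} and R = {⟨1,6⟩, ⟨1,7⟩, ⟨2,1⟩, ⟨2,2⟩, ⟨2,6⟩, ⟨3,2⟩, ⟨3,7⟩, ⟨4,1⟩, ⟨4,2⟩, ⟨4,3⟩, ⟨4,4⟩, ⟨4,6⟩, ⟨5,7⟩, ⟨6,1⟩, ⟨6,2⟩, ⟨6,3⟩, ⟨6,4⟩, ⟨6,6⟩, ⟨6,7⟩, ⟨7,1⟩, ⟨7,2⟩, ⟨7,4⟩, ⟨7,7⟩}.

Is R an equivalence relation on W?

Reflexive: no — 1 is not related to itself.
Symmetric: no — 2 R 1 but not 1 R 2.
Transitive: no — 1 R 6 and 6 R 2, but not 1 R 2.
So R is not an equivalence relation.

No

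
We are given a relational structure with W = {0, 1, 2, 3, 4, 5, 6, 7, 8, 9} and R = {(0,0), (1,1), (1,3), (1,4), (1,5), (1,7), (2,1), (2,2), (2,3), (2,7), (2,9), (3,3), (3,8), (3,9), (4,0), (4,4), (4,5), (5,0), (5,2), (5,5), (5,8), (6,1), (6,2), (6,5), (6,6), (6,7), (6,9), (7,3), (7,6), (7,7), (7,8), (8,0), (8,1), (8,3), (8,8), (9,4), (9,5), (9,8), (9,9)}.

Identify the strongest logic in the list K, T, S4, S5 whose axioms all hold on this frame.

Reflexive (axiom T): yes — every world is R-related to itself.
Transitive (axiom 4): no — 1 R 3 and 3 R 8, but not 1 R 8.
Euclidean (axiom 5): no — 1 R 3 and 1 R 4, but not 3 R 4.
So F validates K, T; S4 would additionally require R to be transitive. The strongest is T.

T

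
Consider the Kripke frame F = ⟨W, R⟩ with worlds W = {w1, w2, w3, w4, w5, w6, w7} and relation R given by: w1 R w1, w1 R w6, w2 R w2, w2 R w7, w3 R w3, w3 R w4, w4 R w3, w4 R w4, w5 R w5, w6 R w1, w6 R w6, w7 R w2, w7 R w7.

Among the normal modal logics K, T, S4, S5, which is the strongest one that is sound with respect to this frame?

Reflexive (axiom T): yes — every world is R-related to itself.
Transitive (axiom 4): yes — every two-step R-path is closed by a direct edge.
Euclidean (axiom 5): yes — any two successors of a common world are R-related.
So F validates K, T, S4, S5. The strongest is S5.

S5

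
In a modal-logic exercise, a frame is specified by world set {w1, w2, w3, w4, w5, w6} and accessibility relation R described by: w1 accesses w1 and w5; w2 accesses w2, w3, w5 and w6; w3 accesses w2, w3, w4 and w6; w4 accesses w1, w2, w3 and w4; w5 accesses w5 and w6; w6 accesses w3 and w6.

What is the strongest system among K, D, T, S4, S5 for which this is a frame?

T

Serial (axiom D): yes — every world has a successor (e.g. w1 R w1).
Reflexive (axiom T): yes — every world is R-related to itself.
Transitive (axiom 4): no — w1 R w5 and w5 R w6, but not w1 R w6.
Euclidean (axiom 5): no — w2 R w3 and w2 R w5, but not w3 R w5.
So F validates K, D, T; S4 would additionally require R to be transitive. The strongest is T.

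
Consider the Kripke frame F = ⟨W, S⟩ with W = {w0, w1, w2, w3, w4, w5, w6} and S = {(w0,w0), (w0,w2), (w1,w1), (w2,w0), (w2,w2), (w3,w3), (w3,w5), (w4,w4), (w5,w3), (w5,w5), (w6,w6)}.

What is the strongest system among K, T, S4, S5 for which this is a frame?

S5

Reflexive (axiom T): yes — every world is S-related to itself.
Transitive (axiom 4): yes — every two-step S-path is closed by a direct edge.
Euclidean (axiom 5): yes — any two successors of a common world are S-related.
So F validates K, T, S4, S5. The strongest is S5.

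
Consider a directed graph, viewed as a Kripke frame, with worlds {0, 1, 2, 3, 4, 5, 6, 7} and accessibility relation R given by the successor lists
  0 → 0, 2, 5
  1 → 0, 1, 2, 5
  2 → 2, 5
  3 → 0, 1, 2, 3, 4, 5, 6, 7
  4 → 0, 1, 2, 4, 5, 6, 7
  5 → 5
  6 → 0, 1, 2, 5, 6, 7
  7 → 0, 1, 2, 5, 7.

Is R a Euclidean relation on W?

No

Euclidean: no — 0 R 5 and 0 R 2, but not 5 R 2.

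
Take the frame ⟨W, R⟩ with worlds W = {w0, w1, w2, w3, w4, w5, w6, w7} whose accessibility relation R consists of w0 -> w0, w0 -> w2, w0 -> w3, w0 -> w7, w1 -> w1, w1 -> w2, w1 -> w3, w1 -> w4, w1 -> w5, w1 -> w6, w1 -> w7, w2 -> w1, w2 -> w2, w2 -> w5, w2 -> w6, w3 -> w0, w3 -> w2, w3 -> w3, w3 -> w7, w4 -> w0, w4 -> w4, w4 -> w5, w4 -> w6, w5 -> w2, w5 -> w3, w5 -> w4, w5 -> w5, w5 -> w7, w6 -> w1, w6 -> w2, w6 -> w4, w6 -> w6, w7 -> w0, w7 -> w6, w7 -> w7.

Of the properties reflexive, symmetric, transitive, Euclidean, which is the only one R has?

Reflexive: yes — every world is R-related to itself.
Symmetric: no — w0 R w2 but not w2 R w0.
Transitive: no — w0 R w2 and w2 R w1, but not w0 R w1.
Euclidean: no — w0 R w2 and w0 R w3, but not w2 R w3.
Only reflexive holds.

reflexive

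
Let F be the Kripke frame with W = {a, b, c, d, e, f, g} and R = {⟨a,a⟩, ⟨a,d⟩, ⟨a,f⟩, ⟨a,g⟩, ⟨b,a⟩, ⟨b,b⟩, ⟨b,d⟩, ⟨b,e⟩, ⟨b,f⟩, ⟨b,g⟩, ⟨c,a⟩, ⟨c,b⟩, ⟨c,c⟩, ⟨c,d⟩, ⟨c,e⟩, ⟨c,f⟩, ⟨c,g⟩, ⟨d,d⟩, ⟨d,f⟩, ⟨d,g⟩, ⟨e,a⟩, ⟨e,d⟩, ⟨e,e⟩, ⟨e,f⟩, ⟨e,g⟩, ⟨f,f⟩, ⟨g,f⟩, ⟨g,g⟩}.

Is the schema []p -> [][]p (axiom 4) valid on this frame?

Yes

Axiom 4 corresponds to the accessibility relation being transitive.
Transitive: yes — every two-step R-path is closed by a direct edge.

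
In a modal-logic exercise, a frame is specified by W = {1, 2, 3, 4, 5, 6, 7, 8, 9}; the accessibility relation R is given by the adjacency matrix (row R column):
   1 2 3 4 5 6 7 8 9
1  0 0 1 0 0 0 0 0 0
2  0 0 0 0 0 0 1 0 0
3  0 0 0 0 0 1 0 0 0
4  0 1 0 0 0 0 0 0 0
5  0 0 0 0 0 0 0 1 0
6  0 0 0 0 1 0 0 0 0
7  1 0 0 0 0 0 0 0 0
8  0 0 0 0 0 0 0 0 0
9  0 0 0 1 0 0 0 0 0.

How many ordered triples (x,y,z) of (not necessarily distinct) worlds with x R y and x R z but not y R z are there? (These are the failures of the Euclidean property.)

Enumerating: (1,3,3), (2,7,7), (3,6,6), (4,2,2), (5,8,8), (6,5,5), (7,1,1), (9,4,4).

8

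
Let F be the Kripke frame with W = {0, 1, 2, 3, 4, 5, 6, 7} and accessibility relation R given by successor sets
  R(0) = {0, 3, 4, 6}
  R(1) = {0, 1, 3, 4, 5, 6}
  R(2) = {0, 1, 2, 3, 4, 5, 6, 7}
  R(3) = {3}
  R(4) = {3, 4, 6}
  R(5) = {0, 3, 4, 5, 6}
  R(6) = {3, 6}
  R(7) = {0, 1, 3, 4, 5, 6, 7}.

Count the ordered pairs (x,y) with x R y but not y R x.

Enumerating: (0,3), (0,4), (0,6), (1,0), (1,3), (1,4), (1,5), (1,6), (2,0), (2,1), (2,3), (2,4), … and 16 more.
Total: 28.

28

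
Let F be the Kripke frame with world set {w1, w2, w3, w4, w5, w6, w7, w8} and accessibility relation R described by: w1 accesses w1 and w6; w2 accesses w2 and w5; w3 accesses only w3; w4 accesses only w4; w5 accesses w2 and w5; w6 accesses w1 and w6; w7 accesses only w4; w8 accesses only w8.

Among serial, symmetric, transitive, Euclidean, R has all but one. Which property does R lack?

symmetric

Serial: yes — every world has a successor (e.g. w1 R w1).
Symmetric: no — w7 R w4 but not w4 R w7.
Transitive: yes — every two-step R-path is closed by a direct edge.
Euclidean: yes — any two successors of a common world are R-related.
Only symmetric fails.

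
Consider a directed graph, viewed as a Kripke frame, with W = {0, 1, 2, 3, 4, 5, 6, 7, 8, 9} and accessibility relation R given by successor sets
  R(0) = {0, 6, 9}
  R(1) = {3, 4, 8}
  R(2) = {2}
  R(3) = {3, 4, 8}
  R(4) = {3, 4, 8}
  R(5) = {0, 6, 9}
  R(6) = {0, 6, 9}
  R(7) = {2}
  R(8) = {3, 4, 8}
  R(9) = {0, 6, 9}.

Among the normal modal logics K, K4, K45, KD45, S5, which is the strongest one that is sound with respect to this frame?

KD45

Transitive (axiom 4): yes — every two-step R-path is closed by a direct edge.
Euclidean (axiom 5): yes — any two successors of a common world are R-related.
Serial (axiom D): yes — every world has a successor (e.g. 0 R 0).
Reflexive (axiom T): no — 1 is not related to itself.
So F validates K, K4, K45, KD45; S5 would additionally require R to be reflexive. The strongest is KD45.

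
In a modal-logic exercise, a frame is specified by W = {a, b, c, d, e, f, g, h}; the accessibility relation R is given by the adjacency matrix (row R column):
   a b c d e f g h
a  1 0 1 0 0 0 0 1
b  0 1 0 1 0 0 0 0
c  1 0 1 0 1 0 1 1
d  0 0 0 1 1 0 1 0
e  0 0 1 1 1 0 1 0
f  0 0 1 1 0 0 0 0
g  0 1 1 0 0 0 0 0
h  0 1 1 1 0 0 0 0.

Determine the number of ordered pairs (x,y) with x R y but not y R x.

9

Enumerating: (a,h), (b,d), (d,g), (e,g), (f,c), (f,d), (g,b), (h,b), (h,d).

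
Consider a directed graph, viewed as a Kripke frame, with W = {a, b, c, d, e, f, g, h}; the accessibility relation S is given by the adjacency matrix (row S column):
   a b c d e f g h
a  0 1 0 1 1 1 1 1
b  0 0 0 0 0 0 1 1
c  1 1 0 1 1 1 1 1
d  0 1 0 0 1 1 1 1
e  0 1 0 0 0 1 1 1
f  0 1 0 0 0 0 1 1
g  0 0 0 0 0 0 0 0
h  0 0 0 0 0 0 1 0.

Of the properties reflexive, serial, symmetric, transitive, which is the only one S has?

transitive

Reflexive: no — a is not related to itself.
Serial: no — g has no S-successor.
Symmetric: no — a S b but not b S a.
Transitive: yes — every two-step S-path is closed by a direct edge.
Only transitive holds.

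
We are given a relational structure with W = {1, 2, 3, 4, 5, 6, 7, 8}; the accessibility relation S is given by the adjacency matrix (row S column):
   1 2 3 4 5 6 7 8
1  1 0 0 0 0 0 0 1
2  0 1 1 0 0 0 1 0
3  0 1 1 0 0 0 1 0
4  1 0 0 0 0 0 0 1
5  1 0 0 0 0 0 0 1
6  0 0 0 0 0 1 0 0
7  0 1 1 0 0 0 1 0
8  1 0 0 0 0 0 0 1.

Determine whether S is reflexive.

No

Reflexive: no — 4 is not related to itself.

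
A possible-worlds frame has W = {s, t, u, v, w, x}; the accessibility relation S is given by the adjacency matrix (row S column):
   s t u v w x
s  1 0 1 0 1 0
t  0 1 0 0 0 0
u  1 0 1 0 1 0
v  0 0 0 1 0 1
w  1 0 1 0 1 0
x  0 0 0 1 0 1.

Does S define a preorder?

Yes

Reflexive: yes — every world is S-related to itself.
Transitive: yes — every two-step S-path is closed by a direct edge.
So S is a preorder.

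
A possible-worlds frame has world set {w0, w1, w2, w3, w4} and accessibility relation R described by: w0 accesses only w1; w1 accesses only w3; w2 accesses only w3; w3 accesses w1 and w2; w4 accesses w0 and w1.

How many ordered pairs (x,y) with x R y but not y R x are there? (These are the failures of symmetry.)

Enumerating: (w0,w1), (w4,w0), (w4,w1).

3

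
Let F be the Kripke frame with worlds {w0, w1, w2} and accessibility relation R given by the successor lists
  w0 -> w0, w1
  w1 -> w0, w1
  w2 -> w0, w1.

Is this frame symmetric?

Symmetric: no — w2 R w0 but not w0 R w2.

No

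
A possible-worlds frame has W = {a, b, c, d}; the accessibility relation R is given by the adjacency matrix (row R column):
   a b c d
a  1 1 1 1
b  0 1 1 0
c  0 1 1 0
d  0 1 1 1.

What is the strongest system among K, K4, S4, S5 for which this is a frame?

Transitive (axiom 4): yes — every two-step R-path is closed by a direct edge.
Reflexive (axiom T): yes — every world is R-related to itself.
Euclidean (axiom 5): no — a R b and a R d, but not b R d.
So F validates K, K4, S4; S5 would additionally require R to be Euclidean. The strongest is S4.

S4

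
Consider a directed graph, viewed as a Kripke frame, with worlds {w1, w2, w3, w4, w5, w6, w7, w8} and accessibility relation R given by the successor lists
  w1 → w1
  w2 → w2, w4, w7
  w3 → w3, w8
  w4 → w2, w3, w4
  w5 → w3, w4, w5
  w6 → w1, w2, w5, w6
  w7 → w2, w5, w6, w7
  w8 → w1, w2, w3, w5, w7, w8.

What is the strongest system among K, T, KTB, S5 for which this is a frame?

Reflexive (axiom T): yes — every world is R-related to itself.
Symmetric (axiom B): no — w4 R w3 but not w3 R w4.
Euclidean (axiom 5): no — w2 R w4 and w2 R w7, but not w4 R w7.
So F validates K, T; KTB would additionally require R to be symmetric. The strongest is T.

T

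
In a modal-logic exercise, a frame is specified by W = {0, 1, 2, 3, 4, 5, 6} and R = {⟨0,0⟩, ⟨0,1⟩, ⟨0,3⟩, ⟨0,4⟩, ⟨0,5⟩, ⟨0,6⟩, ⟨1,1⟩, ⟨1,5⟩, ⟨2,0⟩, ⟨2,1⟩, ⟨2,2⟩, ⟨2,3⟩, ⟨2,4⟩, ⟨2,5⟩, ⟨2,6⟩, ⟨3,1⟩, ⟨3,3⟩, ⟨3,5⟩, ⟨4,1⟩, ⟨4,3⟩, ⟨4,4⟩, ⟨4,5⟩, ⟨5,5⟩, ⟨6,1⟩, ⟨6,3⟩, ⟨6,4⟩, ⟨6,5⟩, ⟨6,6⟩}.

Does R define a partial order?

Reflexive: yes — every world is R-related to itself.
Transitive: yes — every two-step R-path is closed by a direct edge.
Antisymmetric: yes — no distinct pair is related both ways.
So R is a partial order.

Yes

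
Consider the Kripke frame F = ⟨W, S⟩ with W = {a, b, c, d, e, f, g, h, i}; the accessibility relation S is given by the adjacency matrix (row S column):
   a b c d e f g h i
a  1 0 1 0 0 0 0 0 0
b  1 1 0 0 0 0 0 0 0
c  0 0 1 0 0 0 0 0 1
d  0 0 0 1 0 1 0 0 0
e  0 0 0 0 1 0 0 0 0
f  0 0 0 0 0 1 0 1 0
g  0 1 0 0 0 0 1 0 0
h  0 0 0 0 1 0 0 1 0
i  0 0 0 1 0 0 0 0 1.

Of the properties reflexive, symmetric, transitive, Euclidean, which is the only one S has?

reflexive

Reflexive: yes — every world is S-related to itself.
Symmetric: no — a S c but not c S a.
Transitive: no — a S c and c S i, but not a S i.
Euclidean: no — a S c and a S a, but not c S a.
Only reflexive holds.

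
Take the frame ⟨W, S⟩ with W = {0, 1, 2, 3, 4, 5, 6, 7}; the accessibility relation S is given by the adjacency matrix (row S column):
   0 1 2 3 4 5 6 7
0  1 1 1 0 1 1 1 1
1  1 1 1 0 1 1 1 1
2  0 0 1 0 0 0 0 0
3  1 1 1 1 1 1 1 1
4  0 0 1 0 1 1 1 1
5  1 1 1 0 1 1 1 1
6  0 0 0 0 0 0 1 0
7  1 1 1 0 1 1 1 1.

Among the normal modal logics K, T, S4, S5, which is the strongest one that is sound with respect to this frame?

Reflexive (axiom T): yes — every world is S-related to itself.
Transitive (axiom 4): no — 4 S 5 and 5 S 0, but not 4 S 0.
Euclidean (axiom 5): no — 0 S 2 and 0 S 1, but not 2 S 1.
So F validates K, T; S4 would additionally require S to be transitive. The strongest is T.

T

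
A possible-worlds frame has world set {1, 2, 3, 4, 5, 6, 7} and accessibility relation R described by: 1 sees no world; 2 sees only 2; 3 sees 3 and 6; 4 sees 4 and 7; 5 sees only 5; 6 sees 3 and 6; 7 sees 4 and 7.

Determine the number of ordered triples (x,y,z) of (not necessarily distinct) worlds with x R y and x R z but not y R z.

0

R is Euclidean; there are no such tuples.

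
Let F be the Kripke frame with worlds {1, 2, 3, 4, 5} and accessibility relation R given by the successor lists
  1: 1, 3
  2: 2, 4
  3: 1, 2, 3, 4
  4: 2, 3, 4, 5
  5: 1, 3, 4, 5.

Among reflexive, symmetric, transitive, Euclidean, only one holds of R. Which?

Reflexive: yes — every world is R-related to itself.
Symmetric: no — 3 R 2 but not 2 R 3.
Transitive: no — 1 R 3 and 3 R 2, but not 1 R 2.
Euclidean: no — 3 R 1 and 3 R 2, but not 1 R 2.
Only reflexive holds.

reflexive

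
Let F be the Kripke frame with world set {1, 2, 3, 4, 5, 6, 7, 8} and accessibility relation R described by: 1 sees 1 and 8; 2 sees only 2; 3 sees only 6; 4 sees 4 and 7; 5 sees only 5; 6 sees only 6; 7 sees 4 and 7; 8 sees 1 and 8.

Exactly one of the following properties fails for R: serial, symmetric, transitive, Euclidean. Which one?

Serial: yes — every world has a successor (e.g. 1 R 1).
Symmetric: no — 3 R 6 but not 6 R 3.
Transitive: yes — every two-step R-path is closed by a direct edge.
Euclidean: yes — any two successors of a common world are R-related.
Only symmetric fails.

symmetric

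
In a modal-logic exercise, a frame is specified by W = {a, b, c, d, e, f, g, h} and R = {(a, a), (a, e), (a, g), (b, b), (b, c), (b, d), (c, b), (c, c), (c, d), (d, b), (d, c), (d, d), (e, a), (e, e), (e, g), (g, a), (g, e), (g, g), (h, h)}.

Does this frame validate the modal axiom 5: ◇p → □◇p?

Axiom 5 corresponds to the accessibility relation being Euclidean.
Euclidean: yes — any two successors of a common world are R-related.

Yes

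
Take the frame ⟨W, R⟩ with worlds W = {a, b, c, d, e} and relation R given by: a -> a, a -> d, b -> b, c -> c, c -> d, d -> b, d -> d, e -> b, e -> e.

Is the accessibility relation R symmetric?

No

Symmetric: no — a R d but not d R a.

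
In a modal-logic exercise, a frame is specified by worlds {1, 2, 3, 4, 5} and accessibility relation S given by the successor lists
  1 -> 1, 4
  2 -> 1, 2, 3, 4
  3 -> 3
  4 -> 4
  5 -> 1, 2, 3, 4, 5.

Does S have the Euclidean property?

Euclidean: no — 2 S 1 and 2 S 3, but not 1 S 3.

No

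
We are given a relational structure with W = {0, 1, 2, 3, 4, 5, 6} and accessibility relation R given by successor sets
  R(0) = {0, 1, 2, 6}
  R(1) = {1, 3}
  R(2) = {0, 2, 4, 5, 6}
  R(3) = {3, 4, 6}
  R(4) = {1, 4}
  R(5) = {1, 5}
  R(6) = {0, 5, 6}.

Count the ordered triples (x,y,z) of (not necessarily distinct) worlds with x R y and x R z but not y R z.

Enumerating: (0,1,0), (0,1,2), (0,1,6), (0,2,1), (0,6,1), (0,6,2), (1,3,1), (2,0,4), (2,0,5), (2,4,0), (2,4,2), (2,4,5), … and 16 more.
Total: 28.

28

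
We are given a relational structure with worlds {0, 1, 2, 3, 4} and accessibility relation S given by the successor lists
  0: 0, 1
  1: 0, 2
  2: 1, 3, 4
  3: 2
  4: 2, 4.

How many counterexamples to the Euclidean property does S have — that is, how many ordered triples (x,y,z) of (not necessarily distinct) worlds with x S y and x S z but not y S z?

14

Enumerating: (0,1,1), (1,0,2), (1,2,0), (1,2,2), (2,1,1), (2,1,3), (2,1,4), (2,3,1), (2,3,3), (2,3,4), (2,4,1), (2,4,3), (3,2,2), (4,2,2).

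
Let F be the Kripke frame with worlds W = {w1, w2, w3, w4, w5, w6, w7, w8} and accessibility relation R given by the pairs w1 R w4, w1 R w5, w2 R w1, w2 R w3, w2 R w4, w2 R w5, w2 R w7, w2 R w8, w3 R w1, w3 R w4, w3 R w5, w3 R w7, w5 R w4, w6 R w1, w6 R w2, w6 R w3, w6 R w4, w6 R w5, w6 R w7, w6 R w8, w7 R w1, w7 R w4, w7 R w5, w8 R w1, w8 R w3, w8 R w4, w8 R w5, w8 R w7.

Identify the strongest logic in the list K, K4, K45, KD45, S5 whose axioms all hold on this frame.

Transitive (axiom 4): yes — every two-step R-path is closed by a direct edge.
Euclidean (axiom 5): no — w1 R w4 and w1 R w5, but not w4 R w5.
Serial (axiom D): no — w4 has no R-successor.
Reflexive (axiom T): no — w1 is not related to itself.
So F validates K, K4; K45 would additionally require R to be Euclidean. The strongest is K4.

K4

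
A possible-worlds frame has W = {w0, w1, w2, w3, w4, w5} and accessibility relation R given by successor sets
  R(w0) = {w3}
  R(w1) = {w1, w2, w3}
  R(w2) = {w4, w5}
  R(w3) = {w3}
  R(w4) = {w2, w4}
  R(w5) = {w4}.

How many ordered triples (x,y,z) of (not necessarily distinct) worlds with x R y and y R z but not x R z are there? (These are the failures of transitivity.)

Enumerating: (w1,w2,w4), (w1,w2,w5), (w2,w4,w2), (w4,w2,w5), (w5,w4,w2).

5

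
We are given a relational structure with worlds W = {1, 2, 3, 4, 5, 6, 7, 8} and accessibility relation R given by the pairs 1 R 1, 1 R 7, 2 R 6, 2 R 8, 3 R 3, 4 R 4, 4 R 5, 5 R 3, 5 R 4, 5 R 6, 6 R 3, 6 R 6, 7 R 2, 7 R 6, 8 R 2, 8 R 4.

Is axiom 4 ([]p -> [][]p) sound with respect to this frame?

No

The schema 4 characterises exactly the transitive frames.
Transitive: no — 1 R 7 and 7 R 2, but not 1 R 2.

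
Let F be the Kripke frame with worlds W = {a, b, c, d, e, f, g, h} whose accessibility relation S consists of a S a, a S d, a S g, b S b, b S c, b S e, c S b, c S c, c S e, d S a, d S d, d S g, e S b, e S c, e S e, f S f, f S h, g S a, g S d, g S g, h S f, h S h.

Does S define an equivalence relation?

Reflexive: yes — every world is S-related to itself.
Symmetric: yes — every pair in S has its reverse in S.
Transitive: yes — every two-step S-path is closed by a direct edge.
So S is an equivalence relation.

Yes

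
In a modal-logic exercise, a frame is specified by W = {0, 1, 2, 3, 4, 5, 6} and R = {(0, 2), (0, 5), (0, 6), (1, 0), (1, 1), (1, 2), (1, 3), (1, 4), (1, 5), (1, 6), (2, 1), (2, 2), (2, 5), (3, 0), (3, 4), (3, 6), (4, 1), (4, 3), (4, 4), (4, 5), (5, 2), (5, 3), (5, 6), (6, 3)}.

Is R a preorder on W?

No

Reflexive: no — 0 is not related to itself.
Transitive: no — 0 R 2 and 2 R 1, but not 0 R 1.
So R is not a preorder.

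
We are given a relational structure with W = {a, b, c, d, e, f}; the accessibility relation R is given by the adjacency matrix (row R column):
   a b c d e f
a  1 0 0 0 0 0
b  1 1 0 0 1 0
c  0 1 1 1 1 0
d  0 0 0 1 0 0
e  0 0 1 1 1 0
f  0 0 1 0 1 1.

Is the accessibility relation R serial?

Yes

Serial: yes — every world has a successor (e.g. a R a).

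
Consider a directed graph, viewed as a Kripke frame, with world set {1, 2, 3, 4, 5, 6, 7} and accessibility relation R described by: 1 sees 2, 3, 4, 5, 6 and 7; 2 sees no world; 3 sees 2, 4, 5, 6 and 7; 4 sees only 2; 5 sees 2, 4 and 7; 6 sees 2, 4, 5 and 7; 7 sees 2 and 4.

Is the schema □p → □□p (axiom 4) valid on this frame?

Yes

Axiom 4 corresponds to the accessibility relation being transitive.
Transitive: yes — every two-step R-path is closed by a direct edge.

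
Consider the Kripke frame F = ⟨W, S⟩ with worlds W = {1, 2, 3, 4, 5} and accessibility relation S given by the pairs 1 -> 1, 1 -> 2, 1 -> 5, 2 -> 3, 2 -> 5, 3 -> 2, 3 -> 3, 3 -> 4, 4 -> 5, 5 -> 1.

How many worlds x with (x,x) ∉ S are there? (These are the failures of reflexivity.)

3

Enumerating: 2, 4, 5.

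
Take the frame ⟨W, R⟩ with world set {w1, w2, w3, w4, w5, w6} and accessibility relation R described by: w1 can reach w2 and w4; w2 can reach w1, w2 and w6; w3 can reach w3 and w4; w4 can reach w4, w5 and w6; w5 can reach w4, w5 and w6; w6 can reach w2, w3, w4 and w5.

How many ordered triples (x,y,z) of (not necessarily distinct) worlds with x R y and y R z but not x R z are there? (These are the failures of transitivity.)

Enumerating: (w1,w2,w1), (w1,w2,w6), (w1,w4,w5), (w1,w4,w6), (w2,w1,w4), (w2,w6,w3), (w2,w6,w4), (w2,w6,w5), (w3,w4,w5), (w3,w4,w6), (w4,w6,w2), (w4,w6,w3), (w5,w6,w2), (w5,w6,w3), (w6,w2,w1), (w6,w2,w6), (w6,w4,w6), (w6,w5,w6).

18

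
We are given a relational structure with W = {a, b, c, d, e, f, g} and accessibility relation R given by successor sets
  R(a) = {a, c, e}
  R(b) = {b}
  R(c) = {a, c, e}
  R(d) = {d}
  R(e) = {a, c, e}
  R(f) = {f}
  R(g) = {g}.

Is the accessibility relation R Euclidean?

Yes

Euclidean: yes — any two successors of a common world are R-related.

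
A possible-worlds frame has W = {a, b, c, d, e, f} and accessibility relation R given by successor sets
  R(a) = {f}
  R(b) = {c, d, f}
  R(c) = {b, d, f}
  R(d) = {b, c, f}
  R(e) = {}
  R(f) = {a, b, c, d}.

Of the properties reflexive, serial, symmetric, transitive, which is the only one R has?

Reflexive: no — a is not related to itself.
Serial: no — e has no R-successor.
Symmetric: yes — every pair in R has its reverse in R.
Transitive: no — a R f and f R b, but not a R b.
Only symmetric holds.

symmetric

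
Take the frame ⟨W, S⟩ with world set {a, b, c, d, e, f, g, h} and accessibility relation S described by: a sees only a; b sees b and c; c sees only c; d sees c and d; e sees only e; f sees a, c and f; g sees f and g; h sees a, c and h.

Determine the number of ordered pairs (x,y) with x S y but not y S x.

Enumerating: (b,c), (d,c), (f,a), (f,c), (g,f), (h,a), (h,c).

7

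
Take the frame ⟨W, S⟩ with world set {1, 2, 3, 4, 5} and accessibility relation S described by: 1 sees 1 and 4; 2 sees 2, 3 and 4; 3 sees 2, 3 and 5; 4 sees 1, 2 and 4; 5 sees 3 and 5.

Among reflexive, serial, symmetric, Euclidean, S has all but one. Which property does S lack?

Reflexive: yes — every world is S-related to itself.
Serial: yes — every world has a successor (e.g. 1 S 1).
Symmetric: yes — every pair in S has its reverse in S.
Euclidean: no — 2 S 3 and 2 S 4, but not 3 S 4.
Only Euclidean fails.

Euclidean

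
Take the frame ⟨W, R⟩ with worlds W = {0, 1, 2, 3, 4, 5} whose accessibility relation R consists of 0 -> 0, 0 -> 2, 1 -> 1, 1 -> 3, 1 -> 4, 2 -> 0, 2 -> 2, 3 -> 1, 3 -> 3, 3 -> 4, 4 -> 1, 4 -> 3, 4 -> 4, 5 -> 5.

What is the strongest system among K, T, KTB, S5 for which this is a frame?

S5

Reflexive (axiom T): yes — every world is R-related to itself.
Symmetric (axiom B): yes — every pair in R has its reverse in R.
Euclidean (axiom 5): yes — any two successors of a common world are R-related.
So F validates K, T, KTB, S5. The strongest is S5.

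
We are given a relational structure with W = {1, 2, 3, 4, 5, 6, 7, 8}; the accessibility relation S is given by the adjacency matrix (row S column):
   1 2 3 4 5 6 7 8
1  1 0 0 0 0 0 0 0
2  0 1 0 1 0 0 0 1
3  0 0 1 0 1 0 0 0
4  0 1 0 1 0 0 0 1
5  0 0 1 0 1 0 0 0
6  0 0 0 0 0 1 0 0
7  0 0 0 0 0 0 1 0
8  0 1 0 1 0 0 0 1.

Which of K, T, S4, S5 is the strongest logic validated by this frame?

S5

Reflexive (axiom T): yes — every world is S-related to itself.
Transitive (axiom 4): yes — every two-step S-path is closed by a direct edge.
Euclidean (axiom 5): yes — any two successors of a common world are S-related.
So F validates K, T, S4, S5. The strongest is S5.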